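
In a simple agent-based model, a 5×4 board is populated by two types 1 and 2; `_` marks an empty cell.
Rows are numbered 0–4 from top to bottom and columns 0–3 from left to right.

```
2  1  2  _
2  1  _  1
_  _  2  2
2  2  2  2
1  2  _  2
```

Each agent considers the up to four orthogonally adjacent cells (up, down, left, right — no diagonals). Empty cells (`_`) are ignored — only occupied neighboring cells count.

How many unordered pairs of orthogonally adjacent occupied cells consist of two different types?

Scan each occupied cell's neighbors to the right and below so each pair is counted once.
Row 0: 2(0,0)–1(0,1)≠ 2(0,0)–2(1,0)= 1(0,1)–2(0,2)≠ 1(0,1)–1(1,1)=  → 2/4 unlike.
Row 1: 2(1,0)–1(1,1)≠ 1(1,3)–2(2,3)≠  → 2/2 unlike.
Row 2: 2(2,2)–2(2,3)= 2(2,2)–2(3,2)= 2(2,3)–2(3,3)=  → 0/3 unlike.
Row 3: 2(3,0)–2(3,1)= 2(3,0)–1(4,0)≠ 2(3,1)–2(3,2)= 2(3,1)–2(4,1)= 2(3,2)–2(3,3)= 2(3,3)–2(4,3)=  → 1/6 unlike.
Row 4: 1(4,0)–2(4,1)≠  → 1/1 unlike.
Total adjacent occupied pairs: 16; unlike-type pairs: 6.

6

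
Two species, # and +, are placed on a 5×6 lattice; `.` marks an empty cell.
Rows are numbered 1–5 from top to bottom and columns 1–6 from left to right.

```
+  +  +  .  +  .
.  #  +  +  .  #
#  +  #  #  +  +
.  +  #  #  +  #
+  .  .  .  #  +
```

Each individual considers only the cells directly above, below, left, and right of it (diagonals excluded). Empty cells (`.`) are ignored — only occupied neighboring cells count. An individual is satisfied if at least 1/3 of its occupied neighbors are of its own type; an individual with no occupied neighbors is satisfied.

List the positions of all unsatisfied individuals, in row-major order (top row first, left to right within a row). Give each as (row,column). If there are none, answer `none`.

Row 1: (1,1)+ 1/1 ok · (1,2)+ 2/3 ok · (1,3)+ 2/2 ok · (1,5)+ 0/0 ok
Row 2: (2,2)# 0/3 unhappy · (2,3)+ 2/4 ok · (2,4)+ 1/2 ok · (2,6)# 0/1 unhappy
Row 3: (3,1)# 0/1 unhappy · (3,2)+ 1/4 unhappy · (3,3)# 2/4 ok · (3,4)# 2/4 ok · (3,5)+ 2/3 ok · (3,6)+ 1/3 ok
Row 4: (4,2)+ 1/2 ok · (4,3)# 2/3 ok · (4,4)# 2/3 ok · (4,5)+ 1/4 unhappy · (4,6)# 0/3 unhappy
Row 5: (5,1)+ 0/0 ok · (5,5)# 0/2 unhappy · (5,6)+ 0/2 unhappy

(2,2), (2,6), (3,1), (3,2), (4,5), (4,6), (5,5), (5,6)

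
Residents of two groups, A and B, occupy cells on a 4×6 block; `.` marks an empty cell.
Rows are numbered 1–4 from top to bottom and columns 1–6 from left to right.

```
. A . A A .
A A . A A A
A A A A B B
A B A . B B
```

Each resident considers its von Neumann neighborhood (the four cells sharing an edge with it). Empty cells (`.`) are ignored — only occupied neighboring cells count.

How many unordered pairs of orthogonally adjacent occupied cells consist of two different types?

Scan each occupied cell's neighbors to the right and below so each pair is counted once.
From row 1: 0 unlike of 4 pairs (running 0/4).
From row 2: 2 unlike of 8 pairs (running 2/12).
From row 3: 2 unlike of 10 pairs (running 4/22).
From row 4: 2 unlike of 3 pairs (running 6/25).
Total adjacent occupied pairs: 25; unlike-type pairs: 6.

6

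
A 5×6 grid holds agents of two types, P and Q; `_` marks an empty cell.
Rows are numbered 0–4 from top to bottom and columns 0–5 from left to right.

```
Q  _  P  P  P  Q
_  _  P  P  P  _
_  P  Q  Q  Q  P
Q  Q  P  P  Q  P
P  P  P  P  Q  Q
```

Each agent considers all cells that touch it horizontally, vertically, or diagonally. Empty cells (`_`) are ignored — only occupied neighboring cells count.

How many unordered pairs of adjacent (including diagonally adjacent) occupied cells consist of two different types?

Scan each occupied cell's neighbors to the right and below (and the two forward diagonals) so each pair is counted once.
Row 0: P(0,2)–P(0,3)= P(0,2)–P(1,2)= P(0,2)–P(1,3)= P(0,3)–P(0,4)= P(0,3)–P(1,3)= P(0,3)–P(1,4)= P(0,3)–P(1,2)= P(0,4)–Q(0,5)≠ P(0,4)–P(1,4)= P(0,4)–P(1,3)= Q(0,5)–P(1,4)≠  → 2/11 unlike.
Row 1: P(1,2)–P(1,3)= P(1,2)–Q(2,2)≠ P(1,2)–Q(2,3)≠ P(1,2)–P(2,1)= P(1,3)–P(1,4)= P(1,3)–Q(2,3)≠ P(1,3)–Q(2,4)≠ P(1,3)–Q(2,2)≠ P(1,4)–Q(2,4)≠ P(1,4)–P(2,5)= P(1,4)–Q(2,3)≠  → 7/11 unlike.
Row 2: P(2,1)–Q(2,2)≠ P(2,1)–Q(3,1)≠ P(2,1)–P(3,2)= P(2,1)–Q(3,0)≠ Q(2,2)–Q(2,3)= Q(2,2)–P(3,2)≠ Q(2,2)–P(3,3)≠ Q(2,2)–Q(3,1)= Q(2,3)–Q(2,4)= Q(2,3)–P(3,3)≠ Q(2,3)–Q(3,4)= Q(2,3)–P(3,2)≠ Q(2,4)–P(2,5)≠ Q(2,4)–Q(3,4)= Q(2,4)–P(3,5)≠ Q(2,4)–P(3,3)≠ P(2,5)–P(3,5)= P(2,5)–Q(3,4)≠  → 11/18 unlike.
Row 3: Q(3,0)–Q(3,1)= Q(3,0)–P(4,0)≠ Q(3,0)–P(4,1)≠ Q(3,1)–P(3,2)≠ Q(3,1)–P(4,1)≠ Q(3,1)–P(4,2)≠ Q(3,1)–P(4,0)≠ P(3,2)–P(3,3)= P(3,2)–P(4,2)= P(3,2)–P(4,3)= P(3,2)–P(4,1)= P(3,3)–Q(3,4)≠ P(3,3)–P(4,3)= P(3,3)–Q(4,4)≠ P(3,3)–P(4,2)= Q(3,4)–P(3,5)≠ Q(3,4)–Q(4,4)= Q(3,4)–Q(4,5)= Q(3,4)–P(4,3)≠ P(3,5)–Q(4,5)≠ P(3,5)–Q(4,4)≠  → 12/21 unlike.
Row 4: P(4,0)–P(4,1)= P(4,1)–P(4,2)= P(4,2)–P(4,3)= P(4,3)–Q(4,4)≠ Q(4,4)–Q(4,5)=  → 1/5 unlike.
Total adjacent occupied pairs: 66; unlike-type pairs: 33.

33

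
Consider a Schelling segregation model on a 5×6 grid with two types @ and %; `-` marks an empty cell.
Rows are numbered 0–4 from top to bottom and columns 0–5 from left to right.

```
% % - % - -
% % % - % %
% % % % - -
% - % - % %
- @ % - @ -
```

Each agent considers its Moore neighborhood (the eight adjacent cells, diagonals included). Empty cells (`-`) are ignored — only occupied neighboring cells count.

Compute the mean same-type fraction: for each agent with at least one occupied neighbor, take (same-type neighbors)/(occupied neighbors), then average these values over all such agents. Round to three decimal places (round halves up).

Row 0: (0,0)% 3/3 · (0,1)% 4/4 · (0,3)% 2/2
Row 1: (1,0)% 5/5 · (1,1)% 7/7 · (1,2)% 6/6 · (1,4)% 3/3 · (1,5)% 1/1
Row 2: (2,0)% 4/4 · (2,1)% 7/7 · (2,2)% 5/5 · (2,3)% 5/5
Row 3: (3,0)% 2/3 · (3,2)% 4/5 · (3,4)% 2/3 · (3,5)% 1/2
Row 4: (4,1)@ 0/3 · (4,2)% 1/2 · (4,4)@ 0/2
Sum over 19 agents: 3/3 + 4/4 + 2/2 + 5/5 + 7/7 + 6/6 + 3/3 + 1/1 + 4/4 + 7/7 + 5/5 + 5/5 + 2/3 + 4/5 + 2/3 + 1/2 + 0/3 + 1/2 + 0/2 = 227/15; mean = 227/15 ÷ 19 = 227/285 = 0.796491… → 0.796.

0.796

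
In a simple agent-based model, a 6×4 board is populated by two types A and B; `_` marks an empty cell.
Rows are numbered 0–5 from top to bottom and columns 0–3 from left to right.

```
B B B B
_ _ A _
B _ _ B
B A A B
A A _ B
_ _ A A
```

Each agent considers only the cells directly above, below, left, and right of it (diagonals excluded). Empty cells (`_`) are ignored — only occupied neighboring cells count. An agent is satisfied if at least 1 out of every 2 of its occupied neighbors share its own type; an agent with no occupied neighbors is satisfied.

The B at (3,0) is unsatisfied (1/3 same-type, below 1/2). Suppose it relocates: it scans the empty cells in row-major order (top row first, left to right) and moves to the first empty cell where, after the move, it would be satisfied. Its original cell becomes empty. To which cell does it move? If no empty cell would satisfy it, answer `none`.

Vacating (3,0). Empty cells in order:
  (1,0): 2/2 same-type → satisfied — stop here.

(1,0)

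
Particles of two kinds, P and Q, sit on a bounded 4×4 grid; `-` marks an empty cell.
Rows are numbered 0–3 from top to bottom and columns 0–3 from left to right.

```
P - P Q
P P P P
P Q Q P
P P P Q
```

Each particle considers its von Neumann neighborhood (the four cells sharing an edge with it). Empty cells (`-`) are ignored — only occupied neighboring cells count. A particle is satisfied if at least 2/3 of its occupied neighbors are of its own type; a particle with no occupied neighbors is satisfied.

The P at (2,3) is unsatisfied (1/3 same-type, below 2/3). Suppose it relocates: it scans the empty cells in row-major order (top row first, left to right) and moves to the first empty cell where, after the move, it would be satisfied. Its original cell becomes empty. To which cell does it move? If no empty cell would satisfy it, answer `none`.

(0,1)

Vacating (2,3). Empty cells in order:
  (0,1): 3/3 same-type → satisfied — stop here.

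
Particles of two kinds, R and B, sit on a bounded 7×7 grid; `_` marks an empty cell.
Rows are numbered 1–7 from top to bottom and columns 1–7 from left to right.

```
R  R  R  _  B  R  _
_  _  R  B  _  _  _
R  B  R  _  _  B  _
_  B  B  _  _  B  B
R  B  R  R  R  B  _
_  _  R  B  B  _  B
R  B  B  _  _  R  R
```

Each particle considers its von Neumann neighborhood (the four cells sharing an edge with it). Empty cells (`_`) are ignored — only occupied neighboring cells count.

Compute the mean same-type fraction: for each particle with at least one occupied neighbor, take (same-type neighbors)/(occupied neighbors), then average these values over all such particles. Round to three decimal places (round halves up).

Row 1: (1,1)R 1/1 · (1,2)R 2/2 · (1,3)R 2/2 · (1,5)B 0/1 · (1,6)R 0/1
Row 2: (2,3)R 2/3 · (2,4)B 0/1
Row 3: (3,1)R 0/1 · (3,2)B 1/3 · (3,3)R 1/3 · (3,6)B 1/1
Row 4: (4,2)B 3/3 · (4,3)B 1/3 · (4,6)B 3/3 · (4,7)B 1/1
Row 5: (5,1)R 0/1 · (5,2)B 1/3 · (5,3)R 2/4 · (5,4)R 2/3 · (5,5)R 1/3 · (5,6)B 1/2
Row 6: (6,3)R 1/3 · (6,4)B 1/3 · (6,5)B 1/2 · (6,7)B 0/1
Row 7: (7,1)R 0/1 · (7,2)B 1/2 · (7,3)B 1/2 · (7,6)R 1/1 · (7,7)R 1/2
Sum over 30 particles: 1/1 + 2/2 + 2/2 + 0/1 + 0/1 + 2/3 + 0/1 + 0/1 + 1/3 + 1/3 + 1/1 + 3/3 + 1/3 + 3/3 + 1/1 + 0/1 + 1/3 + 2/4 + 2/3 + 1/3 + 1/2 + 1/3 + 1/3 + 1/2 + 0/1 + 0/1 + 1/2 + 1/2 + 1/1 + 1/2 = 44/3; mean = 44/3 ÷ 30 = 22/45 = 0.488888… → 0.489.

0.489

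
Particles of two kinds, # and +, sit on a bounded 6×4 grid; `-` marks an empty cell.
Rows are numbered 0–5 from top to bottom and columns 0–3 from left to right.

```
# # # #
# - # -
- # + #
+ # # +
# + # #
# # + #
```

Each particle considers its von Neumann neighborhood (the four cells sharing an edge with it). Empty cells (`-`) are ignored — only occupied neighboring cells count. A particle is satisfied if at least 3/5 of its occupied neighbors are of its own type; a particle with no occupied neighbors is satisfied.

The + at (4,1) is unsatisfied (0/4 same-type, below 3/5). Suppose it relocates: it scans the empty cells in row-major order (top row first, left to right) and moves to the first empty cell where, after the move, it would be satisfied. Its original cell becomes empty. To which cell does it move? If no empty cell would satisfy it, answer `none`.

none

Vacating (4,1). Empty cells in order:
  (1,1): 0/4 same-type → still unsatisfied.
  (1,3): 0/3 same-type → still unsatisfied.
  (2,0): 1/3 same-type → still unsatisfied.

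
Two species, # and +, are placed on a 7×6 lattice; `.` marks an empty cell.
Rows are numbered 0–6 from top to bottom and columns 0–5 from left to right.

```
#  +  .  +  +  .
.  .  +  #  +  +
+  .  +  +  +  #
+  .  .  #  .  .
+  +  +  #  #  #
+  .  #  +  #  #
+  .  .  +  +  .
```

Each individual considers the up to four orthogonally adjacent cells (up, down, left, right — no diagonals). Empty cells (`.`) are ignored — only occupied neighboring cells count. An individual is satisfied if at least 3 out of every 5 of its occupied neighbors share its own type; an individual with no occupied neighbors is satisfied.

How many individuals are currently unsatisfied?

Row 0: (0,0)# 0/1 ✗ · (0,1)+ 0/1 ✗ · (0,3)+ 1/2 ✗ · (0,4)+ 2/2 ✓
Row 1: (1,2)+ 1/2 ✗ · (1,3)# 0/4 ✗ · (1,4)+ 3/4 ✓ · (1,5)+ 1/2 ✗
Row 2: (2,0)+ 1/1 ✓ · (2,2)+ 2/2 ✓ · (2,3)+ 2/4 ✗ · (2,4)+ 2/3 ✓ · (2,5)# 0/2 ✗
Row 3: (3,0)+ 2/2 ✓ · (3,3)# 1/2 ✗
Row 4: (4,0)+ 3/3 ✓ · (4,1)+ 2/2 ✓ · (4,2)+ 1/3 ✗ · (4,3)# 2/4 ✗ · (4,4)# 3/3 ✓ · (4,5)# 2/2 ✓
Row 5: (5,0)+ 2/2 ✓ · (5,2)# 0/2 ✗ · (5,3)+ 1/4 ✗ · (5,4)# 2/4 ✗ · (5,5)# 2/2 ✓
Row 6: (6,0)+ 1/1 ✓ · (6,3)+ 2/2 ✓ · (6,4)+ 1/2 ✗
Unsatisfied: (0,0), (0,1), (0,3), (1,2), (1,3), (1,5), (2,3), (2,5), (3,3), (4,2), (4,3), (5,2), (5,3), (5,4), (6,4) — 15 in total.

15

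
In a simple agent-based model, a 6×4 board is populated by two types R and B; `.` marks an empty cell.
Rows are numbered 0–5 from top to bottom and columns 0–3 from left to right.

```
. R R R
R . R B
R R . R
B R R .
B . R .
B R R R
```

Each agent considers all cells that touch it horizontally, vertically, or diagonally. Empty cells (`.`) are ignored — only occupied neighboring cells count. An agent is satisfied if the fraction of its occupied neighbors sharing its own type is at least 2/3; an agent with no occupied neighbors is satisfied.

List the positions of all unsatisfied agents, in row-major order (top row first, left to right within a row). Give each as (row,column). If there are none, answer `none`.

(0,1)R 3/3 ok
(0,2)R 3/4 ok
(0,3)R 2/3 ok
(1,0)R 3/3 ok
(1,2)R 5/6 ok
(1,3)B 0/4 unhappy
(2,0)R 3/4 ok
(2,1)R 5/6 ok
(2,3)R 2/3 ok
(3,0)B 1/4 unhappy
(3,1)R 4/6 ok
(3,2)R 4/4 ok
(4,0)B 2/4 unhappy
(4,2)R 5/5 ok
(5,0)B 1/2 unhappy
(5,1)R 2/4 unhappy
(5,2)R 3/3 ok
(5,3)R 2/2 ok

(1,3), (3,0), (4,0), (5,0), (5,1)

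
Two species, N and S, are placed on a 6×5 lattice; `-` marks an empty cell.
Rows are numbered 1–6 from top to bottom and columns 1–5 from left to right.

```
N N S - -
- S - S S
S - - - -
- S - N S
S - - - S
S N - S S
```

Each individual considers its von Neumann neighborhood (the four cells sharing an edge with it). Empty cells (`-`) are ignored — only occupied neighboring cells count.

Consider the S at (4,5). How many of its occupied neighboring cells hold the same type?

1

Occupied neighbors of (4,5): (5,5)=S, (4,4)=N.
Same type (S): 1 of 2.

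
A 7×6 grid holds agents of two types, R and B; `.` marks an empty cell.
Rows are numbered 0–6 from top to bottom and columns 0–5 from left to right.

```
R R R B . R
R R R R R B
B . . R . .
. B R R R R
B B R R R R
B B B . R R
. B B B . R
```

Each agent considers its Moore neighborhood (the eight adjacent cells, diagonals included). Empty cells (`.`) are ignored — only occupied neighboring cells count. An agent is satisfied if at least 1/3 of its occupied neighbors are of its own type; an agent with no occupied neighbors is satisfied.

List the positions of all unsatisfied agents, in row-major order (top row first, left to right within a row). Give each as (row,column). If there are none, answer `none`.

Row 0: (0,0)R 3/3 ok · (0,1)R 5/5 ok · (0,2)R 4/5 ok · (0,3)B 0/4 unhappy · (0,5)R 1/2 ok
Row 1: (1,0)R 3/4 ok · (1,1)R 5/6 ok · (1,2)R 5/6 ok · (1,3)R 4/5 ok · (1,4)R 3/5 ok · (1,5)B 0/2 unhappy
Row 2: (2,0)B 1/3 ok · (2,3)R 6/6 ok
Row 3: (3,1)B 3/5 ok · (3,2)R 4/6 ok · (3,3)R 6/6 ok · (3,4)R 6/6 ok · (3,5)R 3/3 ok
Row 4: (4,0)B 4/4 ok · (4,1)B 5/7 ok · (4,2)R 3/7 ok · (4,3)R 6/7 ok · (4,4)R 7/7 ok · (4,5)R 5/5 ok
Row 5: (5,0)B 4/4 ok · (5,1)B 6/7 ok · (5,2)B 5/7 ok · (5,4)R 5/6 ok · (5,5)R 4/4 ok
Row 6: (6,1)B 4/4 ok · (6,2)B 4/4 ok · (6,3)B 2/3 ok · (6,5)R 2/2 ok

(0,3), (1,5)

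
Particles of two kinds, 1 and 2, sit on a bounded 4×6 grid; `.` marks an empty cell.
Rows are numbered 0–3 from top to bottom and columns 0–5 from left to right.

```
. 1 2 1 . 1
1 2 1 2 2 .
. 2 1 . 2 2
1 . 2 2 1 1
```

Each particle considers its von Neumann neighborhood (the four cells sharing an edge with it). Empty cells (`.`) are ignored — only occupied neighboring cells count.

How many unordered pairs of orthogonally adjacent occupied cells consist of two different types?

Scan each occupied cell's neighbors to the right and below so each pair is counted once.
Row 0: 1(0,1)–2(0,2)≠ 1(0,1)–2(1,1)≠ 2(0,2)–1(0,3)≠ 2(0,2)–1(1,2)≠ 1(0,3)–2(1,3)≠  → 5/5 unlike.
Row 1: 1(1,0)–2(1,1)≠ 2(1,1)–1(1,2)≠ 2(1,1)–2(2,1)= 1(1,2)–2(1,3)≠ 1(1,2)–1(2,2)= 2(1,3)–2(1,4)= 2(1,4)–2(2,4)=  → 3/7 unlike.
Row 2: 2(2,1)–1(2,2)≠ 1(2,2)–2(3,2)≠ 2(2,4)–2(2,5)= 2(2,4)–1(3,4)≠ 2(2,5)–1(3,5)≠  → 4/5 unlike.
Row 3: 2(3,2)–2(3,3)= 2(3,3)–1(3,4)≠ 1(3,4)–1(3,5)=  → 1/3 unlike.
Total adjacent occupied pairs: 20; unlike-type pairs: 13.

13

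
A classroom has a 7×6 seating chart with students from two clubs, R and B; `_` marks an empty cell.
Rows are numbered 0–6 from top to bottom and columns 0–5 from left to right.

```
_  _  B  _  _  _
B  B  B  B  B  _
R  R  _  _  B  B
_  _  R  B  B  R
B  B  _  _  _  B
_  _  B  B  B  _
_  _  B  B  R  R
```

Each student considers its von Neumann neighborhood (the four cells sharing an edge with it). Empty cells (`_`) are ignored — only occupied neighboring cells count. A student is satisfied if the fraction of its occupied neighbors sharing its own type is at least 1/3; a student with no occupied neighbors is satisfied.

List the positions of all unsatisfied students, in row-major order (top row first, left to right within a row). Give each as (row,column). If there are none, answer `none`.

(0,2)B 1/1 satisfied
(1,0)B 1/2 satisfied
(1,1)B 2/3 satisfied
(1,2)B 3/3 satisfied
(1,3)B 2/2 satisfied
(1,4)B 2/2 satisfied
(2,0)R 1/2 satisfied
(2,1)R 1/2 satisfied
(2,4)B 3/3 satisfied
(2,5)B 1/2 satisfied
(3,2)R 0/1 not
(3,3)B 1/2 satisfied
(3,4)B 2/3 satisfied
(3,5)R 0/3 not
(4,0)B 1/1 satisfied
(4,1)B 1/1 satisfied
(4,5)B 0/1 not
(5,2)B 2/2 satisfied
(5,3)B 3/3 satisfied
(5,4)B 1/2 satisfied
(6,2)B 2/2 satisfied
(6,3)B 2/3 satisfied
(6,4)R 1/3 satisfied
(6,5)R 1/1 satisfied

(3,2), (3,5), (4,5)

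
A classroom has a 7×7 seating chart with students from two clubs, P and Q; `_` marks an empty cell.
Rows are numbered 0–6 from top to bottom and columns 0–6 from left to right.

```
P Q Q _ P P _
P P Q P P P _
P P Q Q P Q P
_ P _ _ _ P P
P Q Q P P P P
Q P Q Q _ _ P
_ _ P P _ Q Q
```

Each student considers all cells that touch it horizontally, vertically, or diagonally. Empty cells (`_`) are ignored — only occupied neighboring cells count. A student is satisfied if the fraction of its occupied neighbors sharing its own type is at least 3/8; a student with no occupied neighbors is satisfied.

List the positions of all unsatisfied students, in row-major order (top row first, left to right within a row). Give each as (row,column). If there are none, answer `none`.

(2,2), (2,5), (4,3), (5,0), (5,1), (5,3), (6,3)

(0,0)P 2/3 satisfied
(0,1)Q 2/5 satisfied
(0,2)Q 2/4 satisfied
(0,4)P 4/4 satisfied
(0,5)P 3/3 satisfied
(1,0)P 4/5 satisfied
(1,1)P 4/8 satisfied
(1,2)Q 4/7 satisfied
(1,3)P 3/7 satisfied
(1,4)P 5/7 satisfied
(1,5)P 5/6 satisfied
(2,0)P 4/4 satisfied
(2,1)P 4/6 satisfied
(2,2)Q 2/6 not
(2,3)Q 2/5 satisfied
(2,4)P 4/6 satisfied
(2,5)Q 0/6 not
(2,6)P 3/4 satisfied
(3,1)P 3/6 satisfied
(3,5)P 6/7 satisfied
(3,6)P 4/5 satisfied
(4,0)P 2/4 satisfied
(4,1)Q 3/6 satisfied
(4,2)Q 3/6 satisfied
(4,3)P 1/4 not
(4,4)P 3/4 satisfied
(4,5)P 5/5 satisfied
(4,6)P 4/4 satisfied
(5,0)Q 1/3 not
(5,1)P 2/6 not
(5,2)Q 3/7 satisfied
(5,3)Q 2/6 not
(5,6)P 2/4 satisfied
(6,2)P 2/4 satisfied
(6,3)P 1/3 not
(6,5)Q 1/2 satisfied
(6,6)Q 1/2 satisfied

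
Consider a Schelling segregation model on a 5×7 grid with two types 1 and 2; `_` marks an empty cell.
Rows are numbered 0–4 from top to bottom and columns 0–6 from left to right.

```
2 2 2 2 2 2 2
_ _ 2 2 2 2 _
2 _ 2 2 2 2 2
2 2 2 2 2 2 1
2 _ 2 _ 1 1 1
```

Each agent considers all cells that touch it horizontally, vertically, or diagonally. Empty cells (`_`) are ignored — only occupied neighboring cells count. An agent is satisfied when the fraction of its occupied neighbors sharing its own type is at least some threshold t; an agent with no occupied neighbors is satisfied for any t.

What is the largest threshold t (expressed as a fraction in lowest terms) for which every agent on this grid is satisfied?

Row 0: (0,0)2 1/1 · (0,1)2 3/3 · (0,2)2 4/4 · (0,3)2 5/5 · (0,4)2 5/5 · (0,5)2 4/4 · (0,6)2 2/2
Row 1: (1,2)2 6/6 · (1,3)2 8/8 · (1,4)2 8/8 · (1,5)2 7/7
Row 2: (2,0)2 2/2 · (2,2)2 6/6 · (2,3)2 8/8 · (2,4)2 8/8 · (2,5)2 6/7 · (2,6)2 3/4
Row 3: (3,0)2 3/3 · (3,1)2 6/6 · (3,2)2 5/5 · (3,3)2 6/7 · (3,4)2 5/7 · (3,5)2 4/8 · (3,6)1 2/5
Row 4: (4,0)2 2/2 · (4,2)2 3/3 · (4,4)1 1/4 · (4,5)1 3/5 · (4,6)1 2/3
The smallest same-type fraction is 1/4 at (4,4), which reduces to 1/4. Any threshold above that leaves this agent unsatisfied.

1/4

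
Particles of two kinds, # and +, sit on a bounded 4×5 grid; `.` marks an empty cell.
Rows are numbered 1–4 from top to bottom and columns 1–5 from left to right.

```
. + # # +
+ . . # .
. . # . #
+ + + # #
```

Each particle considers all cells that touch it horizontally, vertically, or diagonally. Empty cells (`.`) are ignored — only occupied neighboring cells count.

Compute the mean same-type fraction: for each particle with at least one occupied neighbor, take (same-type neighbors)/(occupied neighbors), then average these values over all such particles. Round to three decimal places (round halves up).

(1,2)+ 1/2
(1,3)# 2/3
(1,4)# 2/3
(1,5)+ 0/2
(2,1)+ 1/1
(2,4)# 4/5
(3,3)# 2/4
(3,5)# 3/3
(4,1)+ 1/1
(4,2)+ 2/3
(4,3)+ 1/3
(4,4)# 3/4
(4,5)# 2/2
Sum over 13 particles: 1/2 + 2/3 + 2/3 + 0/2 + 1/1 + 4/5 + 2/4 + 3/3 + 1/1 + 2/3 + 1/3 + 3/4 + 2/2 = 533/60; mean = 533/60 ÷ 13 = 41/60 = 0.683333… → 0.683.

0.683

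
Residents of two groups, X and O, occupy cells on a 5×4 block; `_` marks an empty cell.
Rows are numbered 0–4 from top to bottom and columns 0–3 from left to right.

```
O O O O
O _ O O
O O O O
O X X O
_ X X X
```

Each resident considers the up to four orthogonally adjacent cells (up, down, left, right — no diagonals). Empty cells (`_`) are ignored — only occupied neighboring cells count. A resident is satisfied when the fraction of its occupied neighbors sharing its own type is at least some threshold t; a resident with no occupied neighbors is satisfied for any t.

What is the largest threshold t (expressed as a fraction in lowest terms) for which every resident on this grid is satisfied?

1/3

(0,0)O 2/2
(0,1)O 2/2
(0,2)O 3/3
(0,3)O 2/2
(1,0)O 2/2
(1,2)O 3/3
(1,3)O 3/3
(2,0)O 3/3
(2,1)O 2/3
(2,2)O 3/4
(2,3)O 3/3
(3,0)O 1/2
(3,1)X 2/4
(3,2)X 2/4
(3,3)O 1/3
(4,1)X 2/2
(4,2)X 3/3
(4,3)X 1/2
The smallest same-type fraction is 1/3 at (3,3), which reduces to 1/3. Any threshold above that leaves this resident unsatisfied.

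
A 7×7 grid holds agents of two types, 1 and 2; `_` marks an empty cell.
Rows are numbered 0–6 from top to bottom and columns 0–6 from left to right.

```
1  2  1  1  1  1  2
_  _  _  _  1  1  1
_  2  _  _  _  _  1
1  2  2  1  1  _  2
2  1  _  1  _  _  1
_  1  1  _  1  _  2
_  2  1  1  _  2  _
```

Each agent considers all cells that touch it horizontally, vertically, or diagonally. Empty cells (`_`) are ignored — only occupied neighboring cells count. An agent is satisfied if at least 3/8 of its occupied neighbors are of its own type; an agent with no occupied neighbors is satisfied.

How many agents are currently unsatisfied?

8

(0,0)1 0/1 not
(0,1)2 0/2 not
(0,2)1 1/2 satisfied
(0,3)1 3/3 satisfied
(0,4)1 4/4 satisfied
(0,5)1 4/5 satisfied
(0,6)2 0/3 not
(1,4)1 4/4 satisfied
(1,5)1 5/6 satisfied
(1,6)1 3/4 satisfied
(2,1)2 2/3 satisfied
(2,6)1 2/3 satisfied
(3,0)1 1/4 not
(3,1)2 3/5 satisfied
(3,2)2 2/5 satisfied
(3,3)1 2/3 satisfied
(3,4)1 2/2 satisfied
(3,6)2 0/2 not
(4,0)2 1/4 not
(4,1)1 3/6 satisfied
(4,3)1 4/5 satisfied
(4,6)1 0/2 not
(5,1)1 3/5 satisfied
(5,2)1 5/6 satisfied
(5,4)1 2/3 satisfied
(5,6)2 1/2 satisfied
(6,1)2 0/3 not
(6,2)1 3/4 satisfied
(6,3)1 3/3 satisfied
(6,5)2 1/2 satisfied
Unsatisfied: (0,0), (0,1), (0,6), (3,0), (3,6), (4,0), (4,6), (6,1) — 8 in total.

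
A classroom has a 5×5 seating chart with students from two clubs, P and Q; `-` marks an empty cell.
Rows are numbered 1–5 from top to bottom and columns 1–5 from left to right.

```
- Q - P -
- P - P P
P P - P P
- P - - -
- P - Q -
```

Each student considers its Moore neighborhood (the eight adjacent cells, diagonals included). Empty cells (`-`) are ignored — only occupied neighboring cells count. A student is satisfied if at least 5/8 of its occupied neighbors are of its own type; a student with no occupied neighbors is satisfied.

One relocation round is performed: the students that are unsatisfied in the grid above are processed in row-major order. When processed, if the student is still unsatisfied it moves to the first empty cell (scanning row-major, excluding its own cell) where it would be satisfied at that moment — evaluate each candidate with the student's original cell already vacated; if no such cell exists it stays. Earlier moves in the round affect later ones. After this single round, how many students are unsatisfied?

Initially unsatisfied (in order): (1,2).
  (1,2) → (5,5).
Resulting grid:
- - - P -
- P - P P
P P - P P
- P - - -
- P - Q Q
All satisfied now.

0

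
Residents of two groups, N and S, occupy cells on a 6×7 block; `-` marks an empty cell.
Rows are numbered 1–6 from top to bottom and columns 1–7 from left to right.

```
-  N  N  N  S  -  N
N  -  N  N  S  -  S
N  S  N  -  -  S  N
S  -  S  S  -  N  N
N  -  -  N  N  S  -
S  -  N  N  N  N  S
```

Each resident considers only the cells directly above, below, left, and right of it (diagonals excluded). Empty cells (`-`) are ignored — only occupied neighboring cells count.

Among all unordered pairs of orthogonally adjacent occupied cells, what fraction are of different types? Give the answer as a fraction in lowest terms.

Scan each occupied cell's neighbors to the right and below so each pair is counted once.
Row 1: N(1,2)–N(1,3)= N(1,3)–N(1,4)= N(1,3)–N(2,3)= N(1,4)–S(1,5)≠ N(1,4)–N(2,4)= S(1,5)–S(2,5)= N(1,7)–S(2,7)≠  → 2/7 unlike.
Row 2: N(2,1)–N(3,1)= N(2,3)–N(2,4)= N(2,3)–N(3,3)= N(2,4)–S(2,5)≠ S(2,7)–N(3,7)≠  → 2/5 unlike.
Row 3: N(3,1)–S(3,2)≠ N(3,1)–S(4,1)≠ S(3,2)–N(3,3)≠ N(3,3)–S(4,3)≠ S(3,6)–N(3,7)≠ S(3,6)–N(4,6)≠ N(3,7)–N(4,7)=  → 6/7 unlike.
Row 4: S(4,1)–N(5,1)≠ S(4,3)–S(4,4)= S(4,4)–N(5,4)≠ N(4,6)–N(4,7)= N(4,6)–S(5,6)≠  → 3/5 unlike.
Row 5: N(5,1)–S(6,1)≠ N(5,4)–N(5,5)= N(5,4)–N(6,4)= N(5,5)–S(5,6)≠ N(5,5)–N(6,5)= S(5,6)–N(6,6)≠  → 3/6 unlike.
Row 6: N(6,3)–N(6,4)= N(6,4)–N(6,5)= N(6,5)–N(6,6)= N(6,6)–S(6,7)≠  → 1/4 unlike.
Total adjacent occupied pairs: 34; unlike-type pairs: 17.
17/34 reduces to 1/2.

1/2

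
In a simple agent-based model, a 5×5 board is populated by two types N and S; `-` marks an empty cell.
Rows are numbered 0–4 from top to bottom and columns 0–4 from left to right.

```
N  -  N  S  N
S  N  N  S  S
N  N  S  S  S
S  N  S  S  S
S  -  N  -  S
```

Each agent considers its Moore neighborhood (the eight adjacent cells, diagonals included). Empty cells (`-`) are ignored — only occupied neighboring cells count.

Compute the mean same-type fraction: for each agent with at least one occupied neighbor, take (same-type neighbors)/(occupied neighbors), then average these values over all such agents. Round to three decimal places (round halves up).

0.560

Row 0: (0,0)N 1/2 · (0,2)N 2/4 · (0,3)S 2/5 · (0,4)N 0/3
Row 1: (1,0)S 0/4 · (1,1)N 5/7 · (1,2)N 3/7 · (1,3)S 5/8 · (1,4)S 4/5
Row 2: (2,0)N 3/5 · (2,1)N 4/8 · (2,2)S 4/8 · (2,3)S 7/8 · (2,4)S 5/5
Row 3: (3,0)S 1/4 · (3,1)N 3/7 · (3,2)S 3/6 · (3,3)S 6/7 · (3,4)S 4/4
Row 4: (4,0)S 1/2 · (4,2)N 1/3 · (4,4)S 2/2
Sum over 22 agents: 1/2 + 2/4 + 2/5 + 0/3 + 0/4 + 5/7 + 3/7 + 5/8 + 4/5 + 3/5 + 4/8 + 4/8 + 7/8 + 5/5 + 1/4 + 3/7 + 3/6 + 6/7 + 4/4 + 1/2 + 1/3 + 2/2 = 5171/420; mean = 5171/420 ÷ 22 = 5171/9240 = 0.559632… → 0.560.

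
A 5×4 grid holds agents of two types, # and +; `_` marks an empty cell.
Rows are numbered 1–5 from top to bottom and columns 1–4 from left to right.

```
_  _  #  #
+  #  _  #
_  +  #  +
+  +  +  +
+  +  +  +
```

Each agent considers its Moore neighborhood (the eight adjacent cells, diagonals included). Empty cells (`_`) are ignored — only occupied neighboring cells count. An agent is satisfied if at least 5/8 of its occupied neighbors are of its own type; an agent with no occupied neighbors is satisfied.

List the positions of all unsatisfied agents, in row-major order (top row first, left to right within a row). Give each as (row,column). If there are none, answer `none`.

Row 1: (1,3)# 3/3 satisfied · (1,4)# 2/2 satisfied
Row 2: (2,1)+ 1/2 not · (2,2)# 2/4 not · (2,4)# 3/4 satisfied
Row 3: (3,2)+ 4/6 satisfied · (3,3)# 2/7 not · (3,4)+ 2/4 not
Row 4: (4,1)+ 4/4 satisfied · (4,2)+ 6/7 satisfied · (4,3)+ 7/8 satisfied · (4,4)+ 4/5 satisfied
Row 5: (5,1)+ 3/3 satisfied · (5,2)+ 5/5 satisfied · (5,3)+ 5/5 satisfied · (5,4)+ 3/3 satisfied

(2,1), (2,2), (3,3), (3,4)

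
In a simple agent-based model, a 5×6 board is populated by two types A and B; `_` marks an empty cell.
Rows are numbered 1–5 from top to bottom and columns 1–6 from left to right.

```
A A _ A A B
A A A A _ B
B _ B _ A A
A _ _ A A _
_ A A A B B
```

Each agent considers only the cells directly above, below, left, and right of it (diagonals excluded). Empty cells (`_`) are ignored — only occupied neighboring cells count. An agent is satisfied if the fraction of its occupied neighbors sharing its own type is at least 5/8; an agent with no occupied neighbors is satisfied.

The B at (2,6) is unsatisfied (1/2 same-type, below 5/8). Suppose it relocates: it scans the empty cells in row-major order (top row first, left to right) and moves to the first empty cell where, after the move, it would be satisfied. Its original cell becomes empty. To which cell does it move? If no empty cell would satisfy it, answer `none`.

Vacating (2,6). Empty cells in order:
  (1,3): 0/3 same-type → still unsatisfied.
  (2,5): 0/3 same-type → still unsatisfied.
  (3,2): 2/3 same-type → satisfied — stop here.

(3,2)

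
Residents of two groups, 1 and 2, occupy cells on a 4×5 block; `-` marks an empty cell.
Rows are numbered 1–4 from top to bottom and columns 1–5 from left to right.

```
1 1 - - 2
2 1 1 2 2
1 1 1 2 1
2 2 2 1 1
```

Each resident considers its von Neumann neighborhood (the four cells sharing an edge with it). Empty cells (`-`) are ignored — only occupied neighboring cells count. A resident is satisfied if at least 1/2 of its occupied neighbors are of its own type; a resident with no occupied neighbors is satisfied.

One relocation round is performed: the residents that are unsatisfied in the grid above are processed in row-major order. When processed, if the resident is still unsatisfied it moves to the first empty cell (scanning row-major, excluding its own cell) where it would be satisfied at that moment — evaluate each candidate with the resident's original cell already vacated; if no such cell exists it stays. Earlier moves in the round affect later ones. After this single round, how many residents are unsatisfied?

0

Initially unsatisfied (in order): (2,1), (3,1), (3,4), (3,5), (4,3), (4,4).
  (2,1) → (1,4).
  (3,1): now satisfied by earlier moves; stays.
  (3,4): no empty cell satisfies it; stays.
  (3,5) → (1,3).
  (4,3) → (3,5).
  (4,4): now satisfied by earlier moves; stays.
Resulting grid:
1 1 1 2 2
- 1 1 2 2
1 1 1 2 2
2 2 - 1 1
All satisfied now.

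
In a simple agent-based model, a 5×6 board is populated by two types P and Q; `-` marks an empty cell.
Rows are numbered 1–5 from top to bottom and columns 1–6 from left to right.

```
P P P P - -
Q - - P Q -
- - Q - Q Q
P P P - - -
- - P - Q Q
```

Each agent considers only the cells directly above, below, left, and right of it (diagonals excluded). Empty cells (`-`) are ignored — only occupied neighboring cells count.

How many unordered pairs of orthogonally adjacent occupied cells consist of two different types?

Scan each occupied cell's neighbors to the right and below so each pair is counted once.
Row 1: P(1,1)–P(1,2)= P(1,1)–Q(2,1)≠ P(1,2)–P(1,3)= P(1,3)–P(1,4)= P(1,4)–P(2,4)=  → 1/5 unlike.
Row 2: P(2,4)–Q(2,5)≠ Q(2,5)–Q(3,5)=  → 1/2 unlike.
Row 3: Q(3,3)–P(4,3)≠ Q(3,5)–Q(3,6)=  → 1/2 unlike.
Row 4: P(4,1)–P(4,2)= P(4,2)–P(4,3)= P(4,3)–P(5,3)=  → 0/3 unlike.
Row 5: Q(5,5)–Q(5,6)=  → 0/1 unlike.
Total adjacent occupied pairs: 13; unlike-type pairs: 3.

3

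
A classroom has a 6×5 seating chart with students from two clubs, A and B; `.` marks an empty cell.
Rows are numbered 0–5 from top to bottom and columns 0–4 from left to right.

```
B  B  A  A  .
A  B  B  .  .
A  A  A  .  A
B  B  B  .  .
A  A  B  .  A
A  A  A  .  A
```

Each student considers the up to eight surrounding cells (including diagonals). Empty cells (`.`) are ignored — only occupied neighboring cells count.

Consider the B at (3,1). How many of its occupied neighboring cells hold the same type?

3

Occupied neighbors of (3,1): (2,0)=A, (2,1)=A, (2,2)=A, (3,0)=B, (3,2)=B, (4,0)=A, (4,1)=A, (4,2)=B.
Same type (B): 3 of 8.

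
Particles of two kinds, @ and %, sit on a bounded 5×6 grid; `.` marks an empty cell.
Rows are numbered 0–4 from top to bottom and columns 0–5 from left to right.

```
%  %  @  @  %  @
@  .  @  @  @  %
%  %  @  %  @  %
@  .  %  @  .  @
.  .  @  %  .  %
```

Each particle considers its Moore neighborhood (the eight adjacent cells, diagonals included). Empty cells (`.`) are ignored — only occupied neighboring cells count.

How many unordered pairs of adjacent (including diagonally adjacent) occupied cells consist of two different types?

32

Scan each occupied cell's neighbors to the right and below (and the two forward diagonals) so each pair is counted once.
From row 0: 9 unlike of 18 pairs (running 9/18).
From row 1: 9 unlike of 16 pairs (running 18/34).
From row 2: 9 unlike of 15 pairs (running 27/49).
From row 3: 4 unlike of 6 pairs (running 31/55).
From row 4: 1 unlike of 1 pairs (running 32/56).
Total adjacent occupied pairs: 56; unlike-type pairs: 32.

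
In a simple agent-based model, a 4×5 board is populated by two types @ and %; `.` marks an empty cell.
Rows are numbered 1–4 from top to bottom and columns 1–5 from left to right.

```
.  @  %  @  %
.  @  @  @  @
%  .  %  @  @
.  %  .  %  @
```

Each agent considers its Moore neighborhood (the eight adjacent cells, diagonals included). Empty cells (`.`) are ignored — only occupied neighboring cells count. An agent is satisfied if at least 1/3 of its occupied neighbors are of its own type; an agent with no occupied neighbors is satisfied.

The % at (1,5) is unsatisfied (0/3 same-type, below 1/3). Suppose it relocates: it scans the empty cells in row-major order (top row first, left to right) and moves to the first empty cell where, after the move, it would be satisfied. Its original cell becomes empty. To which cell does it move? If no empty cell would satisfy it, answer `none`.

Vacating (1,5). Empty cells in order:
  (1,1): 0/2 same-type → still unsatisfied.
  (2,1): 1/3 same-type → satisfied — stop here.

(2,1)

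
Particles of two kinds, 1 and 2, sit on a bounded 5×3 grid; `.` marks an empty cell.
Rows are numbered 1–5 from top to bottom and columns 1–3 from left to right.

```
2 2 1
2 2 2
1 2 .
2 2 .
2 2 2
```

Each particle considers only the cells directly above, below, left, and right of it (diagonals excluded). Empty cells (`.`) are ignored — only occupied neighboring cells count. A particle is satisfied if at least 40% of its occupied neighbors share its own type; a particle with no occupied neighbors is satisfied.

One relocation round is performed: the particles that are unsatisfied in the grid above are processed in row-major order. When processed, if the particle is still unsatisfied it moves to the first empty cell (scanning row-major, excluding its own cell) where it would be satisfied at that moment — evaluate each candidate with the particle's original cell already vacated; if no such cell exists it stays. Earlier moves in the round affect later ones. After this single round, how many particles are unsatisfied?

2

Initially unsatisfied (in order): (1,3), (3,1).
  (1,3): no empty cell satisfies it; stays.
  (3,1): no empty cell satisfies it; stays.
Resulting grid:
2 2 1
2 2 2
1 2 .
2 2 .
2 2 2
Unsatisfied now: (1,3), (3,1).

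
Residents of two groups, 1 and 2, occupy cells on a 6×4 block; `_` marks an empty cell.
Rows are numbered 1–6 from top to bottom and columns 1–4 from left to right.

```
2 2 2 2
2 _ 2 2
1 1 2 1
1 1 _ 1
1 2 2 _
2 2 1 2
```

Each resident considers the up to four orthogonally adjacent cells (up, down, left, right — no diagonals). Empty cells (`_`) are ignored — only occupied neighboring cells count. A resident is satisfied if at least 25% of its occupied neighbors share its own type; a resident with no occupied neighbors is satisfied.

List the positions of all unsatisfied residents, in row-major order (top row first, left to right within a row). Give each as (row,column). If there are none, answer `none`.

Row 1: (1,1)2 2/2 satisfied · (1,2)2 2/2 satisfied · (1,3)2 3/3 satisfied · (1,4)2 2/2 satisfied
Row 2: (2,1)2 1/2 satisfied · (2,3)2 3/3 satisfied · (2,4)2 2/3 satisfied
Row 3: (3,1)1 2/3 satisfied · (3,2)1 2/3 satisfied · (3,3)2 1/3 satisfied · (3,4)1 1/3 satisfied
Row 4: (4,1)1 3/3 satisfied · (4,2)1 2/3 satisfied · (4,4)1 1/1 satisfied
Row 5: (5,1)1 1/3 satisfied · (5,2)2 2/4 satisfied · (5,3)2 1/2 satisfied
Row 6: (6,1)2 1/2 satisfied · (6,2)2 2/3 satisfied · (6,3)1 0/3 not · (6,4)2 0/1 not

(6,3), (6,4)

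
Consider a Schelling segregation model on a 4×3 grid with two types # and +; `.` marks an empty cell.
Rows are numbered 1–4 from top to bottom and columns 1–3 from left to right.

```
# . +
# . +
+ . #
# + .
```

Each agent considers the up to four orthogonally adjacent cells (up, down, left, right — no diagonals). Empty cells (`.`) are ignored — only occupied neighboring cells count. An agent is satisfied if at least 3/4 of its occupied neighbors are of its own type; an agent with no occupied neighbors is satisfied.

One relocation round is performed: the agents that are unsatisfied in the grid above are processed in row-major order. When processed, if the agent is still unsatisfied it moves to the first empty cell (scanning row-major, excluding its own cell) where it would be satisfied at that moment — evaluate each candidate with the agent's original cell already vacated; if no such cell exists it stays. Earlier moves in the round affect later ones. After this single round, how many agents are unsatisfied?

6

Initially unsatisfied (in order): (2,1), (2,3), (3,1), (3,3), (4,1), (4,2).
  (2,1): no empty cell satisfies it; stays.
  (2,3): no empty cell satisfies it; stays.
  (3,1): no empty cell satisfies it; stays.
  (3,3): no empty cell satisfies it; stays.
  (4,1): no empty cell satisfies it; stays.
  (4,2): no empty cell satisfies it; stays.
Resulting grid:
# . +
# . +
+ . #
# + .
Unsatisfied now: (2,1), (2,3), (3,1), (3,3), (4,1), (4,2).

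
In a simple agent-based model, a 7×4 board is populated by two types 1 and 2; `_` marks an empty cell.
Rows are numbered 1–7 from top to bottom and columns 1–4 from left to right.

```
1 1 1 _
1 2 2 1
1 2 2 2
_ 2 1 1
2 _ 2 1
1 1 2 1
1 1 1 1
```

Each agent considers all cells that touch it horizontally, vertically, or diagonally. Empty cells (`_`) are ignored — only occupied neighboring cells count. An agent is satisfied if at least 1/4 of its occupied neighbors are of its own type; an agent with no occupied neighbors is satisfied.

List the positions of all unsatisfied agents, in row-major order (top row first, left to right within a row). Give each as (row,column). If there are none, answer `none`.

(6,3)

Row 1: (1,1)1 2/3 satisfied · (1,2)1 3/5 satisfied · (1,3)1 2/4 satisfied
Row 2: (2,1)1 3/5 satisfied · (2,2)2 3/8 satisfied · (2,3)2 4/7 satisfied · (2,4)1 1/4 satisfied
Row 3: (3,1)1 1/4 satisfied · (3,2)2 4/7 satisfied · (3,3)2 5/8 satisfied · (3,4)2 2/5 satisfied
Row 4: (4,2)2 4/6 satisfied · (4,3)1 2/7 satisfied · (4,4)1 2/5 satisfied
Row 5: (5,1)2 1/3 satisfied · (5,3)2 2/7 satisfied · (5,4)1 3/5 satisfied
Row 6: (6,1)1 3/4 satisfied · (6,2)1 4/7 satisfied · (6,3)2 1/7 not · (6,4)1 3/5 satisfied
Row 7: (7,1)1 3/3 satisfied · (7,2)1 4/5 satisfied · (7,3)1 4/5 satisfied · (7,4)1 2/3 satisfied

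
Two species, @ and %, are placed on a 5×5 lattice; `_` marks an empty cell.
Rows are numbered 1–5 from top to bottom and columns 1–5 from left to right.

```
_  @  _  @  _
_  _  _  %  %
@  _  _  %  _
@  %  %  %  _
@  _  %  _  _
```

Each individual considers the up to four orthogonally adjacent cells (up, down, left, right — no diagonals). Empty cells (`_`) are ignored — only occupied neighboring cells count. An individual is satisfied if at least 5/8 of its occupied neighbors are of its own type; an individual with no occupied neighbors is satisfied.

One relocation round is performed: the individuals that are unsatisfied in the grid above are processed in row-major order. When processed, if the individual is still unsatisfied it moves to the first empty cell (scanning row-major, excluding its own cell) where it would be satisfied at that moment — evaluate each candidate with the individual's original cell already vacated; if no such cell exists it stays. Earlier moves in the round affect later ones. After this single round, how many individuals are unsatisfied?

Initially unsatisfied (in order): (1,4), (4,2).
  (1,4) → (1,1).
  (4,2) → (1,4).
Resulting grid:
@ @ _ % _
_ _ _ % %
@ _ _ % _
@ _ % % _
@ _ % _ _
All satisfied now.

0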